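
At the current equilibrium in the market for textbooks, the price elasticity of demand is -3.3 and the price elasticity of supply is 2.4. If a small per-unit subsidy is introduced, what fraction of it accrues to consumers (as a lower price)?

For a small subsidy around the equilibrium, the benefit split depends on the relative slopes, which at a point are proportional to the elasticities.
Buyer share = εs/(εs + |εd|) = 2.4/(2.4 + 3.3) = 8/19; seller share = |εd|/(εs + |εd|) = 11/19.

Consumer share = 8/19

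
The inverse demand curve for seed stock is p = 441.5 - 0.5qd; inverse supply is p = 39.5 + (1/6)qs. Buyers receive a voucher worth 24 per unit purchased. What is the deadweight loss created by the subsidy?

Pre-subsidy: 441.5 - 0.5q = 39.5 + (1/6)q gives q* = 603 and p* = 140.
With the rebate, buyers effectively pay pb = ps − 24, where ps is the price sellers receive.
On the curves, pb = 441.5 - 0.5q and ps = 39.5 + (1/6)q; the wedge ps − pb = 24 gives 39.5 + (1/6)q − (441.5 - 0.5q) = 24, so q' = 639.
Then pb = 441.5 − 0.5·639 = 122 and ps = 39.5 + (1/6)·639 = 146.
The subsidy expands output by 639 − 603 = 36 past the efficient level; on those units the gap between marginal cost and willingness to pay runs from 0 up to 24.
DWL = ½ × 24 × 36 = 432.

Deadweight loss = 432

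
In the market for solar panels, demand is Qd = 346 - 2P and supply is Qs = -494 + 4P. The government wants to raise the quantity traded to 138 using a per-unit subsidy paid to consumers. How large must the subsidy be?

Required subsidy s = 54 per unit

At Q = 138, invert demand for the buyer price: Pb = (346 − 138)/2 = 104; invert supply for the seller price: Ps = (138 − (-494))/4 = 158.
The subsidy must fill the gap: s = Ps − Pb = 158 − 104 = 54.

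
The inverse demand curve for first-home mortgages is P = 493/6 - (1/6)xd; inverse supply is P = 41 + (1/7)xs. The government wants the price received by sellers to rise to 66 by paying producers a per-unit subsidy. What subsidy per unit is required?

Required subsidy s = 13 per unit

At a seller price of 66, quantity supplied is -287 + 7·66 = 175.
Buyers absorb 175 only when they pay Pb = 493/6 − (1/6)·175 = 53.
s = Ps − Pb = 66 − 53 = 13.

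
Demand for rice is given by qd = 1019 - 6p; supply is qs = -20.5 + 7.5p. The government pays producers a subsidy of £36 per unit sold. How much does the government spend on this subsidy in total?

Government cost = £24372

Pre-subsidy: 1019 - 6p = -20.5 + 7.5p gives p* = 77, q* = 557.
With the subsidy, sellers receive ps = pb + 36 for each unit, where pb is the price buyers pay.
Supply in terms of pb becomes qs = -20.5 + 7.5(pb + 36) = 249.5 + 7.5pb. Setting this equal to demand: 1019 - 6pb = 249.5 + 7.5pb, so pb = 57.
Sellers receive ps = 57 + 36 = 93; q' = 1019 − 6·57 = 677.
Government outlay = subsidy × quantity = 36 × 677 = 24372.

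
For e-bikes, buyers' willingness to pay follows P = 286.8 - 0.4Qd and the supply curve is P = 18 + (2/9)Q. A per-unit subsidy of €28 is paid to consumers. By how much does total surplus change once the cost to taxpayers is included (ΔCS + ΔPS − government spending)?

Pre-subsidy: 286.8 - 0.4Q = 18 + (2/9)Q gives Q* = 432 and P* = 114.
With the rebate, buyers effectively pay Pb = Ps − 28, where Ps is the price sellers receive.
On the curves, Pb = 286.8 - 0.4Q and Ps = 18 + (2/9)Q; the wedge Ps − Pb = 28 gives 18 + (2/9)Q − (286.8 - 0.4Q) = 28, so Q' = 477.
Then Pb = 286.8 − 0.4·477 = 96 and Ps = 18 + (2/9)·477 = 124.
ΔCS = ½(432 + 477)(114 − 96) = 8181; ΔPS = ½(432 + 477)(124 − 114) = 4545.
Government spending = 28 × 477 = 13356.
Net change = 8181 + 4545 − 13356 = -630. The loss equals the DWL triangle ½·28·45.

Net change in total surplus = -€630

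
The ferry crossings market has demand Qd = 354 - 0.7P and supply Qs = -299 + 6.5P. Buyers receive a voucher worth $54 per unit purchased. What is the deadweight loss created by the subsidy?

Pre-subsidy: 354 - 0.7P = -299 + 6.5P gives P* = 3265/36, Q* = 20917/72.
With the rebate, buyers effectively pay Pb = Ps − 54, where Ps is the price sellers receive.
Demand in terms of Ps becomes Qd = 354 − 0.7(Ps − 54) = 391.8 - 0.7Ps. Setting this equal to supply: 391.8 - 0.7Ps = -299 + 6.5Ps, so Ps = 1727/18.
Buyers pay Pb = 1727/18 − 54 = 755/18; Q' = -299 + 6.5·(1727/18) = 11687/36.
The subsidy expands output by 11687/36 − 20917/72 = 34.125 past the efficient level; on those units the gap between marginal cost and willingness to pay runs from 0 up to 54.
DWL = ½ × 54 × 34.125 = 921.375.

Deadweight loss = $921.375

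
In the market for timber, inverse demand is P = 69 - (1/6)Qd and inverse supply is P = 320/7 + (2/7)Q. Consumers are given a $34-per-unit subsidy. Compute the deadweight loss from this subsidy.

Pre-subsidy: 69 - (1/6)Q = 320/7 + (2/7)Q gives Q* = 978/19 and P* = 1148/19.
With the rebate, buyers effectively pay Pb = Ps − 34, where Ps is the price sellers receive.
On the curves, Pb = 69 - (1/6)Q and Ps = 320/7 + (2/7)Q; the wedge Ps − Pb = 34 gives 320/7 + (2/7)Q − (69 - (1/6)Q) = 34, so Q' = 2406/19.
Then Pb = 69 − (1/6)·(2406/19) = 910/19 and Ps = 320/7 + (2/7)·(2406/19) = 1556/19.
The subsidy expands output by 2406/19 − 978/19 = 1428/19 past the efficient level; on those units the gap between marginal cost and willingness to pay runs from 0 up to 34.
DWL = ½ × 34 × 1428/19 = 24276/19.

Deadweight loss = 24276/19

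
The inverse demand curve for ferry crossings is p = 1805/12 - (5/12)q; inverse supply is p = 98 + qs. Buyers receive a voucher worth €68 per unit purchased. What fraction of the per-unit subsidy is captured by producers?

Producer share = 12/17

Pre-subsidy: 1805/12 - (5/12)q = 98 + q gives q* = 37 and p* = 135.
With the rebate, buyers effectively pay pb = ps − 68, where ps is the price sellers receive.
On the curves, pb = 1805/12 - (5/12)q and ps = 98 + q; the wedge ps − pb = 68 gives 98 + q − (1805/12 - (5/12)q) = 68, so q' = 85.
Then pb = 1805/12 − (5/12)·85 = 115 and ps = 98 + 1·85 = 183.
Buyers' price falls by p* − pb = 135 − 115 = 20; sellers' price rises by ps − p* = 183 − 135 = 48.
So producers capture 48/68 = 12/17 of each unit of subsidy.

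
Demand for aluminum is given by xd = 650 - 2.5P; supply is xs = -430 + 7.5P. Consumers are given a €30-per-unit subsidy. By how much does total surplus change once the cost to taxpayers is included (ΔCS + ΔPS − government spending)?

Pre-subsidy: 650 - 2.5P = -430 + 7.5P gives P* = 108, x* = 380.
With the rebate, buyers effectively pay Pb = Ps − 30, where Ps is the price sellers receive.
Demand in terms of Ps becomes xd = 650 − 2.5(Ps − 30) = 725 - 2.5Ps. Setting this equal to supply: 725 - 2.5Ps = -430 + 7.5Ps, so Ps = 115.5.
Buyers pay Pb = 115.5 − 30 = 85.5; x' = -430 + 7.5·115.5 = 436.25.
ΔCS = ½(380 + 436.25)(108 − 85.5) = 9182.8125; ΔPS = ½(380 + 436.25)(115.5 − 108) = 3060.9375.
Government spending = 30 × 436.25 = 13087.5.
Net change = 9182.8125 + 3060.9375 − 13087.5 = -843.75. The loss equals the DWL triangle ½·30·56.25.

Net change in total surplus = -€843.75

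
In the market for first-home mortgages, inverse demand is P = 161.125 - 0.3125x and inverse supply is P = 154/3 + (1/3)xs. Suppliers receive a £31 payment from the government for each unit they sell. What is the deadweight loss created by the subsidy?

Pre-subsidy: 161.125 - 0.3125x = 154/3 + (1/3)x gives x* = 170 and P* = 108.
With the subsidy, sellers receive Ps = Pb + 31 for each unit, where Pb is the price buyers pay.
On the curves, Pb = 161.125 - 0.3125x and Ps = 154/3 + (1/3)x; the wedge Ps − Pb = 31 gives 154/3 + (1/3)x − (161.125 - 0.3125x) = 31, so x' = 218.
Then Pb = 161.125 − 0.3125·218 = 93 and Ps = 154/3 + (1/3)·218 = 124.
The subsidy expands output by 218 − 170 = 48 past the efficient level; on those units the gap between marginal cost and willingness to pay runs from 0 up to 31.
DWL = ½ × 31 × 48 = 744.

Deadweight loss = £744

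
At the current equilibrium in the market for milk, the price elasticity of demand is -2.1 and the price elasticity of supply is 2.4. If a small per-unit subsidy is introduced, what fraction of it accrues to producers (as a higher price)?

For a small subsidy around the equilibrium, the benefit split depends on the relative slopes, which at a point are proportional to the elasticities.
Buyer share = εs/(εs + |εd|) = 2.4/(2.4 + 2.1) = 8/15; seller share = |εd|/(εs + |εd|) = 7/15.
So producers capture 7/15 of the subsidy.

Producer share = 7/15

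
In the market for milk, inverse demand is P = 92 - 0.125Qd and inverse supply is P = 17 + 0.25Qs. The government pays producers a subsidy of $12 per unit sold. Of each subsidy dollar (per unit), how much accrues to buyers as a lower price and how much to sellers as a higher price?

Buyers gain $4 per unit; sellers gain $8 per unit

Pre-subsidy: 92 - 0.125Q = 17 + 0.25Q gives Q* = 200 and P* = 67.
With the subsidy, sellers receive Ps = Pb + 12 for each unit, where Pb is the price buyers pay.
On the curves, Pb = 92 - 0.125Q and Ps = 17 + 0.25Q; the wedge Ps − Pb = 12 gives 17 + 0.25Q − (92 - 0.125Q) = 12, so Q' = 232.
Then Pb = 92 − 0.125·232 = 63 and Ps = 17 + 0.25·232 = 75.
Buyers' price falls by P* − Pb = 67 − 63 = 4; sellers' price rises by Ps − P* = 75 − 67 = 8.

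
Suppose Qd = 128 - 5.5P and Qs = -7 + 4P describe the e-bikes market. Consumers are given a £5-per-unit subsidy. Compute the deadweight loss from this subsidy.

Deadweight loss = 550/19

Pre-subsidy: 128 - 5.5P = -7 + 4P gives P* = 270/19, Q* = 947/19.
With the rebate, buyers effectively pay Pb = Ps − 5, where Ps is the price sellers receive.
Demand in terms of Ps becomes Qd = 128 − 5.5(Ps − 5) = 155.5 - 5.5Ps. Setting this equal to supply: 155.5 - 5.5Ps = -7 + 4Ps, so Ps = 325/19.
Buyers pay Pb = 325/19 − 5 = 230/19; Q' = -7 + 4·(325/19) = 1167/19.
The subsidy expands output by 1167/19 − 947/19 = 220/19 past the efficient level; on those units the gap between marginal cost and willingness to pay runs from 0 up to 5.
DWL = ½ × 5 × 220/19 = 550/19.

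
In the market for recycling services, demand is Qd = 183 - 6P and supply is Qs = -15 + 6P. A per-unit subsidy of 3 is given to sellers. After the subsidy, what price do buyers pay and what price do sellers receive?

Pre-subsidy: 183 - 6P = -15 + 6P gives P* = 16.5, Q* = 84.
With the subsidy, sellers receive Ps = Pb + 3 for each unit, where Pb is the price buyers pay.
Supply in terms of Pb becomes Qs = -15 + 6(Pb + 3) = 3 + 6Pb. Setting this equal to demand: 183 - 6Pb = 3 + 6Pb, so Pb = 15.
Sellers receive Ps = 15 + 3 = 18; Q' = 183 − 6·15 = 93.

Buyers pay 15; sellers receive 18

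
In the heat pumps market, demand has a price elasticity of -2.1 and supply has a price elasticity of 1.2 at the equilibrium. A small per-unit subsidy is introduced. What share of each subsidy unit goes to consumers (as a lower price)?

Consumer share = 4/11

For a small subsidy around the equilibrium, the benefit split depends on the relative slopes, which at a point are proportional to the elasticities.
Buyer share = εs/(εs + |εd|) = 1.2/(1.2 + 2.1) = 4/11; seller share = |εd|/(εs + |εd|) = 7/11.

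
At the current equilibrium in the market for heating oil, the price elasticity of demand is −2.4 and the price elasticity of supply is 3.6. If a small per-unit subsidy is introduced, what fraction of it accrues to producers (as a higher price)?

Producer share = 0.4

For a small subsidy around the equilibrium, the benefit split depends on the relative slopes, which at a point are proportional to the elasticities.
Buyer share = εs/(εs + |εd|) = 3.6/(3.6 + 2.4) = 0.6; seller share = |εd|/(εs + |εd|) = 0.4.
So producers capture 0.4 of the subsidy.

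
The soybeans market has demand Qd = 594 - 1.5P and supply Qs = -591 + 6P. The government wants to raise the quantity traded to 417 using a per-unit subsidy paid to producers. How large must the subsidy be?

Required subsidy s = 50 per unit

At Q = 417, invert demand for the buyer price: Pb = (594 − 417)/1.5 = 118; invert supply for the seller price: Ps = (417 − (-591))/6 = 168.
The subsidy must fill the gap: s = Ps − Pb = 168 − 118 = 50.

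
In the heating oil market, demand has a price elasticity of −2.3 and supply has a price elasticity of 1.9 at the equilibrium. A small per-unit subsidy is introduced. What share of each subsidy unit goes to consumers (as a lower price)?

Consumer share = 19/42

For a small subsidy around the equilibrium, the benefit split depends on the relative slopes, which at a point are proportional to the elasticities.
Buyer share = εs/(εs + |εd|) = 1.9/(1.9 + 2.3) = 19/42; seller share = |εd|/(εs + |εd|) = 23/42.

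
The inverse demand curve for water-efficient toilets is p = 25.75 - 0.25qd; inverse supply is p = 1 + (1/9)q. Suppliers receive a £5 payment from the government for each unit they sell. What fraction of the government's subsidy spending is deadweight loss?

Pre-subsidy: 25.75 - 0.25q = 1 + (1/9)q gives q* = 891/13 and p* = 112/13.
With the subsidy, sellers receive ps = pb + 5 for each unit, where pb is the price buyers pay.
On the curves, pb = 25.75 - 0.25q and ps = 1 + (1/9)q; the wedge ps − pb = 5 gives 1 + (1/9)q − (25.75 - 0.25q) = 5, so q' = 1071/13.
Then pb = 25.75 − 0.25·(1071/13) = 67/13 and ps = 1 + (1/9)·(1071/13) = 132/13.
ΔCS = ½(891/13 + 1071/13)(112/13 − 67/13) = 44145/169; ΔPS = ½(891/13 + 1071/13)(132/13 − 112/13) = 19620/169.
Government spending = 5 × 1071/13 = 5355/13.
DWL = ½ × 5 × (1071/13 − 891/13) = 450/13; fraction = (450/13) / (5355/13) = 10/119.

DWL / government spending = 10/119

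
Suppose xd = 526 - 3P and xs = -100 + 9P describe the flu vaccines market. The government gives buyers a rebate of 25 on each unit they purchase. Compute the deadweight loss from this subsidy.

Deadweight loss = 703.125

Pre-subsidy: 526 - 3P = -100 + 9P gives P* = 313/6, x* = 369.5.
With the rebate, buyers effectively pay Pb = Ps − 25, where Ps is the price sellers receive.
Demand in terms of Ps becomes xd = 526 − 3(Ps − 25) = 601 - 3Ps. Setting this equal to supply: 601 - 3Ps = -100 + 9Ps, so Ps = 701/12.
Buyers pay Pb = 701/12 − 25 = 401/12; x' = -100 + 9·(701/12) = 425.75.
The subsidy expands output by 425.75 − 369.5 = 56.25 past the efficient level; on those units the gap between marginal cost and willingness to pay runs from 0 up to 25.
DWL = ½ × 25 × 56.25 = 703.125.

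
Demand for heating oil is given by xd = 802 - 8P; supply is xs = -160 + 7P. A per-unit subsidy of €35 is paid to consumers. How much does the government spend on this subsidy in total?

Pre-subsidy: 802 - 8P = -160 + 7P gives P* = 962/15, x* = 4334/15.
With the rebate, buyers effectively pay Pb = Ps − 35, where Ps is the price sellers receive.
Demand in terms of Ps becomes xd = 802 − 8(Ps − 35) = 1082 - 8Ps. Setting this equal to supply: 1082 - 8Ps = -160 + 7Ps, so Ps = 82.8.
Buyers pay Pb = 82.8 − 35 = 47.8; x' = -160 + 7·82.8 = 419.6.
Government outlay = subsidy × quantity = 35 × 419.6 = 14686.

Government cost = €14686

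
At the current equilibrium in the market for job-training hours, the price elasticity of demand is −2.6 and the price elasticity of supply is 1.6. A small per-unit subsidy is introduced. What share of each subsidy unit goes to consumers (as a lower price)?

Consumer share = 8/21

For a small subsidy around the equilibrium, the benefit split depends on the relative slopes, which at a point are proportional to the elasticities.
Buyer share = εs/(εs + |εd|) = 1.6/(1.6 + 2.6) = 8/21; seller share = |εd|/(εs + |εd|) = 13/21.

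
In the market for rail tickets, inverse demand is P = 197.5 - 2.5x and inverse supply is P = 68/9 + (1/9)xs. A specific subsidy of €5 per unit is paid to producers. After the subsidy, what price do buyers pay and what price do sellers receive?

Pre-subsidy: 197.5 - 2.5x = 68/9 + (1/9)x gives x* = 3419/47 and P* = 735/47.
With the subsidy, sellers receive Ps = Pb + 5 for each unit, where Pb is the price buyers pay.
On the curves, Pb = 197.5 - 2.5x and Ps = 68/9 + (1/9)x; the wedge Ps − Pb = 5 gives 68/9 + (1/9)x − (197.5 - 2.5x) = 5, so x' = 3509/47.
Then Pb = 197.5 − 2.5·(3509/47) = 510/47 and Ps = 68/9 + (1/9)·(3509/47) = 745/47.

Buyers pay 510/47; sellers receive 745/47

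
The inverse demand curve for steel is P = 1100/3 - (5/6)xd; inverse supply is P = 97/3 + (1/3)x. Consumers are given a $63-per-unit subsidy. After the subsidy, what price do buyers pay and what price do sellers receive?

Pre-subsidy: 1100/3 - (5/6)x = 97/3 + (1/3)x gives x* = 2006/7 and P* = 895/7.
With the rebate, buyers effectively pay Pb = Ps − 63, where Ps is the price sellers receive.
On the curves, Pb = 1100/3 - (5/6)x and Ps = 97/3 + (1/3)x; the wedge Ps − Pb = 63 gives 97/3 + (1/3)x − (1100/3 - (5/6)x) = 63, so x' = 2384/7.
Then Pb = 1100/3 − (5/6)·(2384/7) = 580/7 and Ps = 97/3 + (1/3)·(2384/7) = 1021/7.

Buyers pay 580/7; sellers receive 1021/7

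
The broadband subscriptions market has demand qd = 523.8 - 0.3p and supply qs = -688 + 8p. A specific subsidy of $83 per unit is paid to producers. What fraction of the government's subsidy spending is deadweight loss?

DWL / government spending = 1/42

Pre-subsidy: 523.8 - 0.3p = -688 + 8p gives p* = 146, q* = 480.
With the subsidy, sellers receive ps = pb + 83 for each unit, where pb is the price buyers pay.
Supply in terms of pb becomes qs = -688 + 8(pb + 83) = -24 + 8pb. Setting this equal to demand: 523.8 - 0.3pb = -24 + 8pb, so pb = 66.
Sellers receive ps = 66 + 83 = 149; q' = 523.8 − 0.3·66 = 504.
ΔCS = ½(480 + 504)(146 − 66) = 39360; ΔPS = ½(480 + 504)(149 − 146) = 1476.
Government spending = 83 × 504 = 41832.
DWL = ½ × 83 × (504 − 480) = 996; fraction = 996 / 41832 = 1/42.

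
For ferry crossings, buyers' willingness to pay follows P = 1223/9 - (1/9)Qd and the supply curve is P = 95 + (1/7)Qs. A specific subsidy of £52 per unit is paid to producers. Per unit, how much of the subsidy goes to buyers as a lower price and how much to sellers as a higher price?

Pre-subsidy: 1223/9 - (1/9)Q = 95 + (1/7)Q gives Q* = 161 and P* = 118.
With the subsidy, sellers receive Ps = Pb + 52 for each unit, where Pb is the price buyers pay.
On the curves, Pb = 1223/9 - (1/9)Q and Ps = 95 + (1/7)Q; the wedge Ps − Pb = 52 gives 95 + (1/7)Q − (1223/9 - (1/9)Q) = 52, so Q' = 365.75.
Then Pb = 1223/9 − (1/9)·365.75 = 95.25 and Ps = 95 + (1/7)·365.75 = 147.25.
Buyers' price falls by P* − Pb = 118 − 95.25 = 22.75; sellers' price rises by Ps − P* = 147.25 − 118 = 29.25.

Buyers gain £22.75 per unit; sellers gain £29.25 per unit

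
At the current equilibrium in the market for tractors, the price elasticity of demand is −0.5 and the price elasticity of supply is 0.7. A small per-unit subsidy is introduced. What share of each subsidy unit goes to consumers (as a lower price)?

Consumer share = 7/12

For a small subsidy around the equilibrium, the benefit split depends on the relative slopes, which at a point are proportional to the elasticities.
Buyer share = εs/(εs + |εd|) = 0.7/(0.7 + 0.5) = 7/12; seller share = |εd|/(εs + |εd|) = 5/12.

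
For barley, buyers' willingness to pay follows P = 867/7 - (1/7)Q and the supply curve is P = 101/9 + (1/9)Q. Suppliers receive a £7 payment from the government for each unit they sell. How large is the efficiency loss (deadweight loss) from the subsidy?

Pre-subsidy: 867/7 - (1/7)Q = 101/9 + (1/9)Q gives Q* = 443.5 and P* = 60.5.
With the subsidy, sellers receive Ps = Pb + 7 for each unit, where Pb is the price buyers pay.
On the curves, Pb = 867/7 - (1/7)Q and Ps = 101/9 + (1/9)Q; the wedge Ps − Pb = 7 gives 101/9 + (1/9)Q − (867/7 - (1/7)Q) = 7, so Q' = 471.0625.
Then Pb = 867/7 − (1/7)·471.0625 = 56.5625 and Ps = 101/9 + (1/9)·471.0625 = 63.5625.
The subsidy expands output by 471.0625 − 443.5 = 27.5625 past the efficient level; on those units the gap between marginal cost and willingness to pay runs from 0 up to 7.
DWL = ½ × 7 × 27.5625 = 96.46875.

Deadweight loss = £96.46875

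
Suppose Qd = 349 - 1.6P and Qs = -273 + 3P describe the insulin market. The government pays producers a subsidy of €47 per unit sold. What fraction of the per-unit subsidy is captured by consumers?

Consumer share = 15/23

Pre-subsidy: 349 - 1.6P = -273 + 3P gives P* = 3110/23, Q* = 3051/23.
With the subsidy, sellers receive Ps = Pb + 47 for each unit, where Pb is the price buyers pay.
Supply in terms of Pb becomes Qs = -273 + 3(Pb + 47) = -132 + 3Pb. Setting this equal to demand: 349 - 1.6Pb = -132 + 3Pb, so Pb = 2405/23.
Sellers receive Ps = 2405/23 + 47 = 3486/23; Q' = 349 − 1.6·(2405/23) = 4179/23.
Buyers' price falls by P* − Pb = 3110/23 − 2405/23 = 705/23; sellers' price rises by Ps − P* = 3486/23 − 3110/23 = 376/23.
So consumers capture (705/23)/47 = 15/23 of each unit of subsidy.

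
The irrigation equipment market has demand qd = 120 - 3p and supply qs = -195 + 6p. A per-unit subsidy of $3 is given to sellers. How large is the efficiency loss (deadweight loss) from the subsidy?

Deadweight loss = $9

Pre-subsidy: 120 - 3p = -195 + 6p gives p* = 35, q* = 15.
With the subsidy, sellers receive ps = pb + 3 for each unit, where pb is the price buyers pay.
Supply in terms of pb becomes qs = -195 + 6(pb + 3) = -177 + 6pb. Setting this equal to demand: 120 - 3pb = -177 + 6pb, so pb = 33.
Sellers receive ps = 33 + 3 = 36; q' = 120 − 3·33 = 21.
The subsidy expands output by 21 − 15 = 6 past the efficient level; on those units the gap between marginal cost and willingness to pay runs from 0 up to 3.
DWL = ½ × 3 × 6 = 9.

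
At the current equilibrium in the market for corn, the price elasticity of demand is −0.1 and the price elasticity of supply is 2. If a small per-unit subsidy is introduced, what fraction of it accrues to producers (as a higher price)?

For a small subsidy around the equilibrium, the benefit split depends on the relative slopes, which at a point are proportional to the elasticities.
Buyer share = εs/(εs + |εd|) = 2/(2 + 0.1) = 20/21; seller share = |εd|/(εs + |εd|) = 1/21.
So producers capture 1/21 of the subsidy.

Producer share = 1/21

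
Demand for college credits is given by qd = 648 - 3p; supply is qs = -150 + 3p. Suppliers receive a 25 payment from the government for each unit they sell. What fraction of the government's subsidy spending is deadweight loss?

DWL / government spending = 25/382

Pre-subsidy: 648 - 3p = -150 + 3p gives p* = 133, q* = 249.
With the subsidy, sellers receive ps = pb + 25 for each unit, where pb is the price buyers pay.
Supply in terms of pb becomes qs = -150 + 3(pb + 25) = -75 + 3pb. Setting this equal to demand: 648 - 3pb = -75 + 3pb, so pb = 120.5.
Sellers receive ps = 120.5 + 25 = 145.5; q' = 648 − 3·120.5 = 286.5.
ΔCS = ½(249 + 286.5)(133 − 120.5) = 3346.875; ΔPS = ½(249 + 286.5)(145.5 − 133) = 3346.875.
Government spending = 25 × 286.5 = 7162.5.
DWL = ½ × 25 × (286.5 − 249) = 468.75; fraction = 468.75 / 7162.5 = 25/382.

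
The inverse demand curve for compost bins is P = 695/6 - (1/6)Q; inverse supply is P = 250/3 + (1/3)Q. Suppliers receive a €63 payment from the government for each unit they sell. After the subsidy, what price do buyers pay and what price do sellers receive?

Buyers pay €84; sellers receive €147

Pre-subsidy: 695/6 - (1/6)Q = 250/3 + (1/3)Q gives Q* = 65 and P* = 105.
With the subsidy, sellers receive Ps = Pb + 63 for each unit, where Pb is the price buyers pay.
On the curves, Pb = 695/6 - (1/6)Q and Ps = 250/3 + (1/3)Q; the wedge Ps − Pb = 63 gives 250/3 + (1/3)Q − (695/6 - (1/6)Q) = 63, so Q' = 191.
Then Pb = 695/6 − (1/6)·191 = 84 and Ps = 250/3 + (1/3)·191 = 147.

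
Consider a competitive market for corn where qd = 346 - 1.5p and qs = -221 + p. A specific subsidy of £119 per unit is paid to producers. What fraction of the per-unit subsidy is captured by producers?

Pre-subsidy: 346 - 1.5p = -221 + p gives p* = 226.8, q* = 5.8.
With the subsidy, sellers receive ps = pb + 119 for each unit, where pb is the price buyers pay.
Supply in terms of pb becomes qs = -221 + 1(pb + 119) = -102 + pb. Setting this equal to demand: 346 - 1.5pb = -102 + pb, so pb = 179.2.
Sellers receive ps = 179.2 + 119 = 298.2; q' = 346 − 1.5·179.2 = 77.2.
Buyers' price falls by p* − pb = 226.8 − 179.2 = 47.6; sellers' price rises by ps − p* = 298.2 − 226.8 = 71.4.
So producers capture 71.4/119 = 0.6 of each unit of subsidy.

Producer share = 0.6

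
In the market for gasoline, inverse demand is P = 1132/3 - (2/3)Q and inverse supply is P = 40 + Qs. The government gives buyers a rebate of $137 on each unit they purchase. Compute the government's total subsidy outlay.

Government cost = $38990.2

Pre-subsidy: 1132/3 - (2/3)Q = 40 + Q gives Q* = 202.4 and P* = 242.4.
With the rebate, buyers effectively pay Pb = Ps − 137, where Ps is the price sellers receive.
On the curves, Pb = 1132/3 - (2/3)Q and Ps = 40 + Q; the wedge Ps − Pb = 137 gives 40 + Q − (1132/3 - (2/3)Q) = 137, so Q' = 284.6.
Then Pb = 1132/3 − (2/3)·284.6 = 187.6 and Ps = 40 + 1·284.6 = 324.6.
Government outlay = subsidy × quantity = 137 × 284.6 = 38990.2.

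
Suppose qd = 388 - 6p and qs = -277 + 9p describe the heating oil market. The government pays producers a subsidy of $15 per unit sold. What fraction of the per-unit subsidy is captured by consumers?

Pre-subsidy: 388 - 6p = -277 + 9p gives p* = 133/3, q* = 122.
With the subsidy, sellers receive ps = pb + 15 for each unit, where pb is the price buyers pay.
Supply in terms of pb becomes qs = -277 + 9(pb + 15) = -142 + 9pb. Setting this equal to demand: 388 - 6pb = -142 + 9pb, so pb = 106/3.
Sellers receive ps = 106/3 + 15 = 151/3; q' = 388 − 6·(106/3) = 176.
Buyers' price falls by p* − pb = 133/3 − 106/3 = 9; sellers' price rises by ps − p* = 151/3 − 133/3 = 6.
So consumers capture 9/15 = 0.6 of each unit of subsidy.

Consumer share = 0.6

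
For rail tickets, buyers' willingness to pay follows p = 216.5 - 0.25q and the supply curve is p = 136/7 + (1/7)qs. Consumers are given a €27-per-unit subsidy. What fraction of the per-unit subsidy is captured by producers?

Pre-subsidy: 216.5 - 0.25q = 136/7 + (1/7)q gives q* = 5518/11 and p* = 1002/11.
With the rebate, buyers effectively pay pb = ps − 27, where ps is the price sellers receive.
On the curves, pb = 216.5 - 0.25q and ps = 136/7 + (1/7)q; the wedge ps − pb = 27 gives 136/7 + (1/7)q − (216.5 - 0.25q) = 27, so q' = 6274/11.
Then pb = 216.5 − 0.25·(6274/11) = 813/11 and ps = 136/7 + (1/7)·(6274/11) = 1110/11.
Buyers' price falls by p* − pb = 1002/11 − 813/11 = 189/11; sellers' price rises by ps − p* = 1110/11 − 1002/11 = 108/11.
So producers capture (108/11)/27 = 4/11 of each unit of subsidy.

Producer share = 4/11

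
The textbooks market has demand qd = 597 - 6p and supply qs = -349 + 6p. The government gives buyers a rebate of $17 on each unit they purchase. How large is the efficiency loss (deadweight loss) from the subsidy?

Pre-subsidy: 597 - 6p = -349 + 6p gives p* = 473/6, q* = 124.
With the rebate, buyers effectively pay pb = ps − 17, where ps is the price sellers receive.
Demand in terms of ps becomes qd = 597 − 6(ps − 17) = 699 - 6ps. Setting this equal to supply: 699 - 6ps = -349 + 6ps, so ps = 262/3.
Buyers pay pb = 262/3 − 17 = 211/3; q' = -349 + 6·(262/3) = 175.
The subsidy expands output by 175 − 124 = 51 past the efficient level; on those units the gap between marginal cost and willingness to pay runs from 0 up to 17.
DWL = ½ × 17 × 51 = 433.5.

Deadweight loss = $433.5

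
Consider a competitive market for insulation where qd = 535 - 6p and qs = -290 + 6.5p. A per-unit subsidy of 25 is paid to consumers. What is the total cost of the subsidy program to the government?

Pre-subsidy: 535 - 6p = -290 + 6.5p gives p* = 66, q* = 139.
With the rebate, buyers effectively pay pb = ps − 25, where ps is the price sellers receive.
Demand in terms of ps becomes qd = 535 − 6(ps − 25) = 685 - 6ps. Setting this equal to supply: 685 - 6ps = -290 + 6.5ps, so ps = 78.
Buyers pay pb = 78 − 25 = 53; q' = -290 + 6.5·78 = 217.
Government outlay = subsidy × quantity = 25 × 217 = 5425.

Government cost = 5425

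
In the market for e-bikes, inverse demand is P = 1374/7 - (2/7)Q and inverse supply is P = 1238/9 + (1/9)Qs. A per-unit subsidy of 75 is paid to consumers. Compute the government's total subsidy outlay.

Pre-subsidy: 1374/7 - (2/7)Q = 1238/9 + (1/9)Q gives Q* = 148 and P* = 154.
With the rebate, buyers effectively pay Pb = Ps − 75, where Ps is the price sellers receive.
On the curves, Pb = 1374/7 - (2/7)Q and Ps = 1238/9 + (1/9)Q; the wedge Ps − Pb = 75 gives 1238/9 + (1/9)Q − (1374/7 - (2/7)Q) = 75, so Q' = 337.
Then Pb = 1374/7 − (2/7)·337 = 100 and Ps = 1238/9 + (1/9)·337 = 175.
Government outlay = subsidy × quantity = 75 × 337 = 25275.

Government cost = 25275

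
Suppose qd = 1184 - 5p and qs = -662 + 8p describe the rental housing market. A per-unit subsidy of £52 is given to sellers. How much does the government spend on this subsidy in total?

Pre-subsidy: 1184 - 5p = -662 + 8p gives p* = 142, q* = 474.
With the subsidy, sellers receive ps = pb + 52 for each unit, where pb is the price buyers pay.
Supply in terms of pb becomes qs = -662 + 8(pb + 52) = -246 + 8pb. Setting this equal to demand: 1184 - 5pb = -246 + 8pb, so pb = 110.
Sellers receive ps = 110 + 52 = 162; q' = 1184 − 5·110 = 634.
Government outlay = subsidy × quantity = 52 × 634 = 32968.

Government cost = £32968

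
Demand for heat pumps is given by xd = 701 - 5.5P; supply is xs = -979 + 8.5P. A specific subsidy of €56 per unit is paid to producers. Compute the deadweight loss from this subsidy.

Pre-subsidy: 701 - 5.5P = -979 + 8.5P gives P* = 120, x* = 41.
With the subsidy, sellers receive Ps = Pb + 56 for each unit, where Pb is the price buyers pay.
Supply in terms of Pb becomes xs = -979 + 8.5(Pb + 56) = -503 + 8.5Pb. Setting this equal to demand: 701 - 5.5Pb = -503 + 8.5Pb, so Pb = 86.
Sellers receive Ps = 86 + 56 = 142; x' = 701 − 5.5·86 = 228.
The subsidy expands output by 228 − 41 = 187 past the efficient level; on those units the gap between marginal cost and willingness to pay runs from 0 up to 56.
DWL = ½ × 56 × 187 = 5236.

Deadweight loss = €5236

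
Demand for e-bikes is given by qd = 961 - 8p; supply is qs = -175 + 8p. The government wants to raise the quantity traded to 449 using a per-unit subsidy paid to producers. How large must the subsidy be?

At q = 449, invert demand for the buyer price: pb = (961 − 449)/8 = 64; invert supply for the seller price: ps = (449 − (-175))/8 = 78.
The subsidy must fill the gap: s = ps − pb = 78 − 64 = 14.

Required subsidy s = 14 per unit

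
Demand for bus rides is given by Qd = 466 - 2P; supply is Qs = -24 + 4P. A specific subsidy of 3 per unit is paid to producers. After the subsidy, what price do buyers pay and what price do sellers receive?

Buyers pay 239/3; sellers receive 248/3

Pre-subsidy: 466 - 2P = -24 + 4P gives P* = 245/3, Q* = 908/3.
With the subsidy, sellers receive Ps = Pb + 3 for each unit, where Pb is the price buyers pay.
Supply in terms of Pb becomes Qs = -24 + 4(Pb + 3) = -12 + 4Pb. Setting this equal to demand: 466 - 2Pb = -12 + 4Pb, so Pb = 239/3.
Sellers receive Ps = 239/3 + 3 = 248/3; Q' = 466 − 2·(239/3) = 920/3.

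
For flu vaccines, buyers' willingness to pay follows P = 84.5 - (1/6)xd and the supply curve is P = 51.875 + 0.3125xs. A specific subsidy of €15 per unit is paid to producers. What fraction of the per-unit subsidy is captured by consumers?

Consumer share = 8/23

Pre-subsidy: 84.5 - (1/6)x = 51.875 + 0.3125x gives x* = 1566/23 and P* = 3365/46.
With the subsidy, sellers receive Ps = Pb + 15 for each unit, where Pb is the price buyers pay.
On the curves, Pb = 84.5 - (1/6)x and Ps = 51.875 + 0.3125x; the wedge Ps − Pb = 15 gives 51.875 + 0.3125x − (84.5 - (1/6)x) = 15, so x' = 2286/23.
Then Pb = 84.5 − (1/6)·(2286/23) = 3125/46 and Ps = 51.875 + 0.3125·(2286/23) = 3815/46.
Buyers' price falls by P* − Pb = 3365/46 − 3125/46 = 120/23; sellers' price rises by Ps − P* = 3815/46 − 3365/46 = 225/23.
So consumers capture (120/23)/15 = 8/23 of each unit of subsidy.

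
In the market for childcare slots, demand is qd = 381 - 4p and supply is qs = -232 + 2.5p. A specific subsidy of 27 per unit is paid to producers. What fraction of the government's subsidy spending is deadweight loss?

Pre-subsidy: 381 - 4p = -232 + 2.5p gives p* = 1226/13, q* = 49/13.
With the subsidy, sellers receive ps = pb + 27 for each unit, where pb is the price buyers pay.
Supply in terms of pb becomes qs = -232 + 2.5(pb + 27) = -164.5 + 2.5pb. Setting this equal to demand: 381 - 4pb = -164.5 + 2.5pb, so pb = 1091/13.
Sellers receive ps = 1091/13 + 27 = 1442/13; q' = 381 − 4·(1091/13) = 589/13.
ΔCS = ½(49/13 + 589/13)(1226/13 − 1091/13) = 43065/169; ΔPS = ½(49/13 + 589/13)(1442/13 − 1226/13) = 68904/169.
Government spending = 27 × 589/13 = 15903/13.
DWL = ½ × 27 × (589/13 − 49/13) = 7290/13; fraction = (7290/13) / (15903/13) = 270/589.

DWL / government spending = 270/589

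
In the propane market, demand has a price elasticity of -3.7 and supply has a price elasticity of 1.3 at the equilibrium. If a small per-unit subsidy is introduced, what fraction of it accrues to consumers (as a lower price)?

Consumer share = 0.26

For a small subsidy around the equilibrium, the benefit split depends on the relative slopes, which at a point are proportional to the elasticities.
Buyer share = εs/(εs + |εd|) = 1.3/(1.3 + 3.7) = 0.26; seller share = |εd|/(εs + |εd|) = 0.74.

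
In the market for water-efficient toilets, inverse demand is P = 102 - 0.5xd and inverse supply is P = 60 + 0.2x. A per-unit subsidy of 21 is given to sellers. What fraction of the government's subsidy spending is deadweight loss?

Pre-subsidy: 102 - 0.5x = 60 + 0.2x gives x* = 60 and P* = 72.
With the subsidy, sellers receive Ps = Pb + 21 for each unit, where Pb is the price buyers pay.
On the curves, Pb = 102 - 0.5x and Ps = 60 + 0.2x; the wedge Ps − Pb = 21 gives 60 + 0.2x − (102 - 0.5x) = 21, so x' = 90.
Then Pb = 102 − 0.5·90 = 57 and Ps = 60 + 0.2·90 = 78.
ΔCS = ½(60 + 90)(72 − 57) = 1125; ΔPS = ½(60 + 90)(78 − 72) = 450.
Government spending = 21 × 90 = 1890.
DWL = ½ × 21 × (90 − 60) = 315; fraction = 315 / 1890 = 1/6.

DWL / government spending = 1/6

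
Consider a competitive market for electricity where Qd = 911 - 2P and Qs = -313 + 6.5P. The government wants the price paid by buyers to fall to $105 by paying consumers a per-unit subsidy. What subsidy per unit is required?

Required subsidy s = $51 per unit

At a buyer price of 105, quantity demanded is 911 − 2·105 = 701.
Sellers supply 701 only when they receive Ps with -313 + 6.5·Ps = 701, i.e. Ps = 156.
s = Ps − Pb = 156 − 105 = 51.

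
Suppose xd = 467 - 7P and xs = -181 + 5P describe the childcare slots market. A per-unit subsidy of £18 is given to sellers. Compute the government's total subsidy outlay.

Pre-subsidy: 467 - 7P = -181 + 5P gives P* = 54, x* = 89.
With the subsidy, sellers receive Ps = Pb + 18 for each unit, where Pb is the price buyers pay.
Supply in terms of Pb becomes xs = -181 + 5(Pb + 18) = -91 + 5Pb. Setting this equal to demand: 467 - 7Pb = -91 + 5Pb, so Pb = 46.5.
Sellers receive Ps = 46.5 + 18 = 64.5; x' = 467 − 7·46.5 = 141.5.
Government outlay = subsidy × quantity = 18 × 141.5 = 2547.

Government cost = £2547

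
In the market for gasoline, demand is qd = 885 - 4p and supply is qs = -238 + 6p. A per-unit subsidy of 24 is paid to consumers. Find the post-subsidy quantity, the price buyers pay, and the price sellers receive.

Pre-subsidy: 885 - 4p = -238 + 6p gives p* = 112.3, q* = 435.8.
With the rebate, buyers effectively pay pb = ps − 24, where ps is the price sellers receive.
Demand in terms of ps becomes qd = 885 − 4(ps − 24) = 981 - 4ps. Setting this equal to supply: 981 - 4ps = -238 + 6ps, so ps = 121.9.
Buyers pay pb = 121.9 − 24 = 97.9; q' = -238 + 6·121.9 = 493.4.

q' = 493.4; buyers pay 97.9; sellers receive 121.9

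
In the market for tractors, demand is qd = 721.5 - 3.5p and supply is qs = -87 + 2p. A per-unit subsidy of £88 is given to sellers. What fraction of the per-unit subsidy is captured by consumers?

Pre-subsidy: 721.5 - 3.5p = -87 + 2p gives p* = 147, q* = 207.
With the subsidy, sellers receive ps = pb + 88 for each unit, where pb is the price buyers pay.
Supply in terms of pb becomes qs = -87 + 2(pb + 88) = 89 + 2pb. Setting this equal to demand: 721.5 - 3.5pb = 89 + 2pb, so pb = 115.
Sellers receive ps = 115 + 88 = 203; q' = 721.5 − 3.5·115 = 319.
Buyers' price falls by p* − pb = 147 − 115 = 32; sellers' price rises by ps − p* = 203 − 147 = 56.
So consumers capture 32/88 = 4/11 of each unit of subsidy.

Consumer share = 4/11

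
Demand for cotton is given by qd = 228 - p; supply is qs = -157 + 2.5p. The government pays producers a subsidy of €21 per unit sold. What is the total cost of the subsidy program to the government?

Government cost = €2793

Pre-subsidy: 228 - p = -157 + 2.5p gives p* = 110, q* = 118.
With the subsidy, sellers receive ps = pb + 21 for each unit, where pb is the price buyers pay.
Supply in terms of pb becomes qs = -157 + 2.5(pb + 21) = -104.5 + 2.5pb. Setting this equal to demand: 228 - pb = -104.5 + 2.5pb, so pb = 95.
Sellers receive ps = 95 + 21 = 116; q' = 228 − 1·95 = 133.
Government outlay = subsidy × quantity = 21 × 133 = 2793.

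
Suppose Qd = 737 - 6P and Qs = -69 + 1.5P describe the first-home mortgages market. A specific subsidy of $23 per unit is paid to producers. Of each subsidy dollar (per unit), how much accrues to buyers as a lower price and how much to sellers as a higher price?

Buyers gain $4.6 per unit; sellers gain $18.4 per unit

Pre-subsidy: 737 - 6P = -69 + 1.5P gives P* = 1612/15, Q* = 92.2.
With the subsidy, sellers receive Ps = Pb + 23 for each unit, where Pb is the price buyers pay.
Supply in terms of Pb becomes Qs = -69 + 1.5(Pb + 23) = -34.5 + 1.5Pb. Setting this equal to demand: 737 - 6Pb = -34.5 + 1.5Pb, so Pb = 1543/15.
Sellers receive Ps = 1543/15 + 23 = 1888/15; Q' = 737 − 6·(1543/15) = 119.8.
Buyers' price falls by P* − Pb = 1612/15 − 1543/15 = 4.6; sellers' price rises by Ps − P* = 1888/15 − 1612/15 = 18.4.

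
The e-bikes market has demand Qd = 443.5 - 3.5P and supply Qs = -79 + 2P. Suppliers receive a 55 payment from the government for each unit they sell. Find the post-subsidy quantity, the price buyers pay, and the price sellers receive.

Pre-subsidy: 443.5 - 3.5P = -79 + 2P gives P* = 95, Q* = 111.
With the subsidy, sellers receive Ps = Pb + 55 for each unit, where Pb is the price buyers pay.
Supply in terms of Pb becomes Qs = -79 + 2(Pb + 55) = 31 + 2Pb. Setting this equal to demand: 443.5 - 3.5Pb = 31 + 2Pb, so Pb = 75.
Sellers receive Ps = 75 + 55 = 130; Q' = 443.5 − 3.5·75 = 181.

Q' = 181; buyers pay 75; sellers receive 130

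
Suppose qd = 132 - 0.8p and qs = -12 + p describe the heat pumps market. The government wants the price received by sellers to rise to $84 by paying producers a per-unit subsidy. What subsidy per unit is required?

Required subsidy s = $9 per unit

At a seller price of 84, quantity supplied is -12 + 1·84 = 72.
Buyers absorb 72 only when they pay pb with 132 − 0.8·pb = 72, i.e. pb = 75.
s = ps − pb = 84 − 75 = 9.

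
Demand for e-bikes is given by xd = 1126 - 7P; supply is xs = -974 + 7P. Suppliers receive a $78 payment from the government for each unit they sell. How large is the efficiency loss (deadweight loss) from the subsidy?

Pre-subsidy: 1126 - 7P = -974 + 7P gives P* = 150, x* = 76.
With the subsidy, sellers receive Ps = Pb + 78 for each unit, where Pb is the price buyers pay.
Supply in terms of Pb becomes xs = -974 + 7(Pb + 78) = -428 + 7Pb. Setting this equal to demand: 1126 - 7Pb = -428 + 7Pb, so Pb = 111.
Sellers receive Ps = 111 + 78 = 189; x' = 1126 − 7·111 = 349.
The subsidy expands output by 349 − 76 = 273 past the efficient level; on those units the gap between marginal cost and willingness to pay runs from 0 up to 78.
DWL = ½ × 78 × 273 = 10647.

Deadweight loss = $10647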